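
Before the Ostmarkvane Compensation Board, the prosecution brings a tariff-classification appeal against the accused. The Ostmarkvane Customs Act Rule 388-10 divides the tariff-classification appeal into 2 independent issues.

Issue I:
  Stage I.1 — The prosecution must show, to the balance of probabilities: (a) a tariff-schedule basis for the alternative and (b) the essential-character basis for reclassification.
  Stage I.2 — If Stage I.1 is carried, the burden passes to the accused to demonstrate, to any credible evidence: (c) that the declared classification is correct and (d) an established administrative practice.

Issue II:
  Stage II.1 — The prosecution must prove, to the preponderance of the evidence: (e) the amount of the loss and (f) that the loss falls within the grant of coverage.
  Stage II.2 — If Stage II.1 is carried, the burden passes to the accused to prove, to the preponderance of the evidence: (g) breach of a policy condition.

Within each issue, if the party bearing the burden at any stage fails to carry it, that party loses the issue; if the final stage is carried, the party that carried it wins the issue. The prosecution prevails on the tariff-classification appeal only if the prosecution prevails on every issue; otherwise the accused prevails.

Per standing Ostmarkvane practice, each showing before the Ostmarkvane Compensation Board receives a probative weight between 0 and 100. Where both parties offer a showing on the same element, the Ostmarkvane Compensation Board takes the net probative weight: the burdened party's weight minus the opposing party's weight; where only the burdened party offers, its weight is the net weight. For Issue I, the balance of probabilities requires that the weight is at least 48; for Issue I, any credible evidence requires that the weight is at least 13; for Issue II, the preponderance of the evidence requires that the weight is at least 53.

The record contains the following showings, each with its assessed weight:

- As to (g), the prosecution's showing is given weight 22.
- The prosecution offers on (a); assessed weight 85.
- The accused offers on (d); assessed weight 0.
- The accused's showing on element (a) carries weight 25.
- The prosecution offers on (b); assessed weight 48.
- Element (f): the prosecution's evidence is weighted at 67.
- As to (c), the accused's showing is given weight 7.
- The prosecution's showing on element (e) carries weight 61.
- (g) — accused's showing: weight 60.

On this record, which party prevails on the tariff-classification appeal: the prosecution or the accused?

— Issue I —
Stage I.1 (prosecution, the balance of probabilities, weight is at least 48): (a) net 85−25=60 ≥ 48 — meets; (b) 48 ≥ 48 — meets.
  The prosecution carries Stage I.1; the accused now bears the burden.
Stage I.2 (accused, any credible evidence, weight is at least 13): (c) 7 < 13 — fails; (d) 0 < 13 — fails.
  Stage I.2 not carried; the accused fails its burden.
So the prosecution prevails on this issue.
— Issue II —
At Stage II.1 the prosecution must meet the preponderance of the evidence (weight is at least 53): on (e) the weight is 61, ≥ 53, so (e) meets the standard; on (f) the weight is 67, which does reach 53, so (f) meets the standard.
  Stage II.1 is satisfied; the onus moves to the accused.
At Stage II.2 the accused must meet the preponderance of the evidence (weight is at least 53): on (g) the weight is 60 less the opposing 22 gives net 38, which does not reach 53, so (g) does not meet the standard.
  Stage II.2 not carried; the accused fails its burden.
So the prosecution prevails on this issue.
Per-issue: Issue I → prosecution; Issue II → prosecution. The prosecution must prevail on every issue; overall, the prosecution prevails.

prosecution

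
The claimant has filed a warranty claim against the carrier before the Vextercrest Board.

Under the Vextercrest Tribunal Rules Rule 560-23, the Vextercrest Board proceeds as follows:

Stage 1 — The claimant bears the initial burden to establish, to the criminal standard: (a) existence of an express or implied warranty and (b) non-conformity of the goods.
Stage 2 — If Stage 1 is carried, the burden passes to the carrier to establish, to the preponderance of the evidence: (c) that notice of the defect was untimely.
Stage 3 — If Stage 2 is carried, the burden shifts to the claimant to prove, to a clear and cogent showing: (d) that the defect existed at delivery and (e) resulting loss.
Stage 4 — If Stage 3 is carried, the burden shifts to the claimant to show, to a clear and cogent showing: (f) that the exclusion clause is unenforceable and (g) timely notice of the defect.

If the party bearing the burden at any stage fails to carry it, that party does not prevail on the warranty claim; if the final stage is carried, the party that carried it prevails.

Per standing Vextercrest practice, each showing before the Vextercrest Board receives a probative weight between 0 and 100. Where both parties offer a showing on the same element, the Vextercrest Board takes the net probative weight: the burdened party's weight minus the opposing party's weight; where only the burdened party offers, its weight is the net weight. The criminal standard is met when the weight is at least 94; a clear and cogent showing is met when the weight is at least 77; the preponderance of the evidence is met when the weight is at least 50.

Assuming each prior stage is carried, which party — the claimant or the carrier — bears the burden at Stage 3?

claimant

Stage 3's rule assigns the burden to the claimant (to a clear and cogent showing).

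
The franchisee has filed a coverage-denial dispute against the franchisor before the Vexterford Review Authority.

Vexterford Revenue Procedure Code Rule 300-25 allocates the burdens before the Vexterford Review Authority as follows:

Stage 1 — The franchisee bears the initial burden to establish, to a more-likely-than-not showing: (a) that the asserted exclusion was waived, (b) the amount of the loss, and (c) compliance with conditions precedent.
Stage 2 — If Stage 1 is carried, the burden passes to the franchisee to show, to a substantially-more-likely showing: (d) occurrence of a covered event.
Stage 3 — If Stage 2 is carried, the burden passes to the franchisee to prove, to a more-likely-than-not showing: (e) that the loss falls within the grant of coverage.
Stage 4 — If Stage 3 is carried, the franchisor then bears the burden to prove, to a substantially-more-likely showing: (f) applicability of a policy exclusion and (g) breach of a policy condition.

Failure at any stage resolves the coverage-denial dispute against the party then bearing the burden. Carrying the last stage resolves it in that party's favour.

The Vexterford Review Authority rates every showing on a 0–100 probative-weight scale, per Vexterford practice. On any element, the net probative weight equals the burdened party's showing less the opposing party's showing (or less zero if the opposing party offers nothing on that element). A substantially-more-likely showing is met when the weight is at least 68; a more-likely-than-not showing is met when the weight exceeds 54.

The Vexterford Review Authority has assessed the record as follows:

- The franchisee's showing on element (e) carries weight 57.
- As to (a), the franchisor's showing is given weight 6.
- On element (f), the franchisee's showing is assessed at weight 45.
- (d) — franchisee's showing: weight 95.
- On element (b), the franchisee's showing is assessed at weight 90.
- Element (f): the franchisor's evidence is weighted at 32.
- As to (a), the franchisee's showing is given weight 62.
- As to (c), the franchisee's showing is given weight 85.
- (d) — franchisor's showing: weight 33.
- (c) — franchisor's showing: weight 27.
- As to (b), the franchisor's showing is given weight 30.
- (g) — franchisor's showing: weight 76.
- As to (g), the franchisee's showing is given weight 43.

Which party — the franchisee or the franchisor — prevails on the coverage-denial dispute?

At Stage 1 the franchisee must meet a more-likely-than-not showing (weight exceeds 54): on (a) the weight is 62 less the opposing 6 gives net 56, > 54, so (a) meets the standard; on (b) the weight is 90 less the opposing 30 gives net 60, > 54, so (b) meets the standard; on (c) the weight is 85 less the opposing 27 gives net 58, > 54, so (c) meets the standard.
  All elements met. The franchisee retains the burden for Stage 2.
At Stage 2 the franchisee must meet a substantially-more-likely showing (weight is at least 68): on (d) the weight is 95 less the opposing 33 gives net 62, < 68, so (d) does not meet the standard.
  Not every element is met, so the franchisee fails to carry Stage 2.
The analysis ends at Stage 2; the franchisor prevails.

franchisor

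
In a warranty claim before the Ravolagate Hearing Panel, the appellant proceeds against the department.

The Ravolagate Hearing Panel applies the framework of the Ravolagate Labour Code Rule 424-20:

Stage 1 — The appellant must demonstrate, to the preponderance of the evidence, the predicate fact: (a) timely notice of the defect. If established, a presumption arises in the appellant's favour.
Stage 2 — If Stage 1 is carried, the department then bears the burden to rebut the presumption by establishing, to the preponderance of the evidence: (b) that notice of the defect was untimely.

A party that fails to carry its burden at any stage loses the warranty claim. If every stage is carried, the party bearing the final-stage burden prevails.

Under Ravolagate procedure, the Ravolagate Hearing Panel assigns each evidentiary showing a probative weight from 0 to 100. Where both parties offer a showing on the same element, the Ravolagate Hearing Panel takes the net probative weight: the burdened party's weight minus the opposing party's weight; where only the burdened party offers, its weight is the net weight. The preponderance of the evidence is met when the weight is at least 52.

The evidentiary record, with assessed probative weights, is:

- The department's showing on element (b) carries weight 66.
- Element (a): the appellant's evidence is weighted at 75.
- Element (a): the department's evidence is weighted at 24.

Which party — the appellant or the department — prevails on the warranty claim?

Stage 1 — burden on appellant; standard: the preponderance of the evidence (weight is at least 52).
    (a): 75 − 24 = 51 < 52 [not met]
  Stage 1 not carried; the appellant fails its burden.
The department prevails.

department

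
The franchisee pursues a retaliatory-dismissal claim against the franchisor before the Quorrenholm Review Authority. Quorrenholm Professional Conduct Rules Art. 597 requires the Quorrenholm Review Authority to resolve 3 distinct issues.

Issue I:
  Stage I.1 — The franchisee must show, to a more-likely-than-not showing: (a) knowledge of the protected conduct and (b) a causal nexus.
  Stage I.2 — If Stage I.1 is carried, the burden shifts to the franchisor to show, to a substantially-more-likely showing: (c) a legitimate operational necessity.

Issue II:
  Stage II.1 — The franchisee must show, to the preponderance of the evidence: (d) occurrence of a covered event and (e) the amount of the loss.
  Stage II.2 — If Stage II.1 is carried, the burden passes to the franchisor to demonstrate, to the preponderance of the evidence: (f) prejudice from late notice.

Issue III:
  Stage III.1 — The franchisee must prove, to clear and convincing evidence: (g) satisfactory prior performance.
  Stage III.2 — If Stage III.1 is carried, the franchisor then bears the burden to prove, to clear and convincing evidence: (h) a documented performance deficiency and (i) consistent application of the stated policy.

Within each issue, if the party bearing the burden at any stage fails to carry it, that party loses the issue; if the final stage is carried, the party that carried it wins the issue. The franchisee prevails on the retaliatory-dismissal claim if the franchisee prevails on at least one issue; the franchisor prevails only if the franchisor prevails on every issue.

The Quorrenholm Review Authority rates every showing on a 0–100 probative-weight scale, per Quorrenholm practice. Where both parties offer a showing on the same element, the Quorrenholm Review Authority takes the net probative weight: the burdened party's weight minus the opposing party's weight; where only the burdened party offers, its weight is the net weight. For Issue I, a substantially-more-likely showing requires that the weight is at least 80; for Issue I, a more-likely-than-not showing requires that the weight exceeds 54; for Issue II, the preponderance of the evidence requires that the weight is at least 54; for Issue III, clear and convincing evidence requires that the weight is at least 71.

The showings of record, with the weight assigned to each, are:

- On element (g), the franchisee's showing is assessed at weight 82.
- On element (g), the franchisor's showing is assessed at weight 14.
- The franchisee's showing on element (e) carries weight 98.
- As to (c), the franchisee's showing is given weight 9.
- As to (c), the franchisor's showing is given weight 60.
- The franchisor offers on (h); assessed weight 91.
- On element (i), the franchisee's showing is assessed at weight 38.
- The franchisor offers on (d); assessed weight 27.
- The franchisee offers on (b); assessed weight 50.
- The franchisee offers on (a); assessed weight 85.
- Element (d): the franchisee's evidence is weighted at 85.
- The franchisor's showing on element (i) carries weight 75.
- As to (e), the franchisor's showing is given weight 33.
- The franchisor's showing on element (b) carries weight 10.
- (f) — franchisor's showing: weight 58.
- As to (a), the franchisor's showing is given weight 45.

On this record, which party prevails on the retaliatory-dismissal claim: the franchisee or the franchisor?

franchisor

— Issue I —
Stage I.1 — burden on franchisee; standard: a more-likely-than-not showing (weight exceeds 54).
    (a): 85 − 45 = 40 ≤ 54 [not met]
    (b): 50 − 10 = 40 ≤ 54 [not met]
  Stage I.1 not carried; the franchisee fails its burden.
The franchisor prevails on this issue.
— Issue II —
Stage II.1 (franchisee, the preponderance of the evidence, weight is at least 54): (d) net 85−27=58 ≥ 54 — meets; (e) net 98−33=65 ≥ 54 — meets.
  Stage II.1 carried; the burden shifts to the franchisor.
Stage II.2 (franchisor, the preponderance of the evidence, weight is at least 54): (f) 58 ≥ 54 — meets.
  The franchisor carries the last stage.
Every stage carried; the franchisor prevails on this issue.
— Issue III —
Stage III.1 (franchisee, clear and convincing evidence, weight is at least 71): (g) net 82−14=68 < 71 — fails.
  The franchisee does not carry Stage III.1.
So the franchisor prevails on this issue.
Per-issue: Issue I → franchisor; Issue II → franchisor; Issue III → franchisor. The franchisee must prevail on at least one issue; overall, the franchisor prevails.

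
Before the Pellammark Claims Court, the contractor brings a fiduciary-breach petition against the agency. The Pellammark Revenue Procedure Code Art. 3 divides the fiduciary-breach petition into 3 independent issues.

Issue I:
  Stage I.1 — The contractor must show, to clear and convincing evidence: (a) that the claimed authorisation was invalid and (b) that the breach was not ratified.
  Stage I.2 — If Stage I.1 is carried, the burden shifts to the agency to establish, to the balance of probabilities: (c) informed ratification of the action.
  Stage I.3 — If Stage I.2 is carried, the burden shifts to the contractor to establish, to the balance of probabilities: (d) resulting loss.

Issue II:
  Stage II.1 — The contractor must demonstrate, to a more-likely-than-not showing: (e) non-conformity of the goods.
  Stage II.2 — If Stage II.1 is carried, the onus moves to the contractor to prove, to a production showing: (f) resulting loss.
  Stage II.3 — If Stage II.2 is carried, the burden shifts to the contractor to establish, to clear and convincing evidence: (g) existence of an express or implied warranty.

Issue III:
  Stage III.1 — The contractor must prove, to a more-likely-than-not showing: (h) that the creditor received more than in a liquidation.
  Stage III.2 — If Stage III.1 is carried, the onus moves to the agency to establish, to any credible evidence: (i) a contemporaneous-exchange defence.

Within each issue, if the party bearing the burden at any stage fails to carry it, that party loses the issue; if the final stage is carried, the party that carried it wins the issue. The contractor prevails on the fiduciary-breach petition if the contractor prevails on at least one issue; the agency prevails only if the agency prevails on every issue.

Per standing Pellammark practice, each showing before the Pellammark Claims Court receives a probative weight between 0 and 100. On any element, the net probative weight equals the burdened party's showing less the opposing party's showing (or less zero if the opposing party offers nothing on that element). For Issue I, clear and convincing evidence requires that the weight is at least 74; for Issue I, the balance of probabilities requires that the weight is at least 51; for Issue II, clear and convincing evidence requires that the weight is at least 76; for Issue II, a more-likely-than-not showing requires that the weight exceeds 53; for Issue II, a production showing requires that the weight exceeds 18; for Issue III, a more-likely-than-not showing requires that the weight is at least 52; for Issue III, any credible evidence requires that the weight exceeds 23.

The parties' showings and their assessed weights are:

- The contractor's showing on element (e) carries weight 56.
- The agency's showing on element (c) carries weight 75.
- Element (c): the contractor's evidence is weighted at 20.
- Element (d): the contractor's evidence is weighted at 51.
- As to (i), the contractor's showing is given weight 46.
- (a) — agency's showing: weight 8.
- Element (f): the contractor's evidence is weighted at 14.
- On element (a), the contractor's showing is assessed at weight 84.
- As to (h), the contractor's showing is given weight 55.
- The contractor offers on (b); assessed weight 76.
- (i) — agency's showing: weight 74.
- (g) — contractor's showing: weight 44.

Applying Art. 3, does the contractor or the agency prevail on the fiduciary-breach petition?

— Issue I —
Stage I.1 — burden on contractor; standard: clear and convincing evidence (weight is at least 74).
    (a): 84 − 8 = 76 ≥ 74 [met]
    (b): 76 ≥ 74 [met]
  All elements met. The burden passes to the agency.
Stage I.2 — burden on agency; standard: the balance of probabilities (weight is at least 51).
    (c): 75 − 20 = 55 ≥ 51 [met]
  All elements met. The burden passes to the contractor.
Stage I.3 — burden on contractor; standard: the balance of probabilities (weight is at least 51).
    (d): 51 ≥ 51 [met]
  All elements met at the final stage.
Every stage carried; the contractor prevails on this issue.
— Issue II —
At Stage II.1 the contractor must meet a more-likely-than-not showing (weight exceeds 53): on (e) the weight is 56, > 53, so (e) meets the standard.
  Stage II.1 carried; the burden remains with the contractor.
At Stage II.2 the contractor must meet a production showing (weight exceeds 18): on (f) the weight is 14, which does not exceed 18, so (f) does not meet the standard.
  Not every element is met, so the contractor fails to carry Stage II.2.
So the agency prevails on this issue.
— Issue III —
Stage III.1 — burden on contractor; standard: a more-likely-than-not showing (weight is at least 52).
    (h): 55 ≥ 52 [met]
  Stage III.1 is satisfied; the onus moves to the agency.
Stage III.2 — burden on agency; standard: any credible evidence (weight exceeds 23).
    (i): 74 − 46 = 28 > 23 [met]
  Stage III.2 carried; the final stage is satisfied.
Every stage carried; the agency prevails on this issue.
Per-issue: Issue I → contractor; Issue II → agency; Issue III → agency. The contractor must prevail on at least one issue; overall, the contractor prevails.

contractor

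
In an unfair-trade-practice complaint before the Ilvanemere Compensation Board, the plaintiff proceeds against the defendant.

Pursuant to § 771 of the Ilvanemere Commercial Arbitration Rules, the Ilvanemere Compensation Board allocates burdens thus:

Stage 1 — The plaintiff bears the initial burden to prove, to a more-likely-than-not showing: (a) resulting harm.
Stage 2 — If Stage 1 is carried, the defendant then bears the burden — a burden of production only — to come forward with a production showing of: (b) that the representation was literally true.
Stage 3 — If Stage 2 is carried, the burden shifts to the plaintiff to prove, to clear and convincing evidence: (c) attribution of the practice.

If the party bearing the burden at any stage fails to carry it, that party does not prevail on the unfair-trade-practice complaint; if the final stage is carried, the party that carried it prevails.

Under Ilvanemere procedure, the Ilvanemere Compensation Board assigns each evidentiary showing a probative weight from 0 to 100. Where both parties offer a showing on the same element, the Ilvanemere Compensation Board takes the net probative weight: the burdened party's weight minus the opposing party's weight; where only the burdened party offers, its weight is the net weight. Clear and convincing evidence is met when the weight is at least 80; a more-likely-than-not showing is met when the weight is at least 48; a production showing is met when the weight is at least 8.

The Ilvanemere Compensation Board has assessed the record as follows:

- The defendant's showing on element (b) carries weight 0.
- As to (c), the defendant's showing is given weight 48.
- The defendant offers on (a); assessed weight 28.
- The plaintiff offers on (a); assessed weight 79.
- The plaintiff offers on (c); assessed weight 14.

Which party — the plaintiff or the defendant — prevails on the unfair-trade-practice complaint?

plaintiff

Stage 1 — burden on plaintiff; standard: a more-likely-than-not showing (weight is at least 48).
    (a): 79 − 28 = 51 ≥ 48 [met]
  All elements met. The burden passes to the defendant.
Stage 2 — burden on defendant; standard: a production showing (weight is at least 8).
    (b): 0 < 8 [not met]
  Stage 2 not carried; the defendant fails its burden.
The plaintiff prevails.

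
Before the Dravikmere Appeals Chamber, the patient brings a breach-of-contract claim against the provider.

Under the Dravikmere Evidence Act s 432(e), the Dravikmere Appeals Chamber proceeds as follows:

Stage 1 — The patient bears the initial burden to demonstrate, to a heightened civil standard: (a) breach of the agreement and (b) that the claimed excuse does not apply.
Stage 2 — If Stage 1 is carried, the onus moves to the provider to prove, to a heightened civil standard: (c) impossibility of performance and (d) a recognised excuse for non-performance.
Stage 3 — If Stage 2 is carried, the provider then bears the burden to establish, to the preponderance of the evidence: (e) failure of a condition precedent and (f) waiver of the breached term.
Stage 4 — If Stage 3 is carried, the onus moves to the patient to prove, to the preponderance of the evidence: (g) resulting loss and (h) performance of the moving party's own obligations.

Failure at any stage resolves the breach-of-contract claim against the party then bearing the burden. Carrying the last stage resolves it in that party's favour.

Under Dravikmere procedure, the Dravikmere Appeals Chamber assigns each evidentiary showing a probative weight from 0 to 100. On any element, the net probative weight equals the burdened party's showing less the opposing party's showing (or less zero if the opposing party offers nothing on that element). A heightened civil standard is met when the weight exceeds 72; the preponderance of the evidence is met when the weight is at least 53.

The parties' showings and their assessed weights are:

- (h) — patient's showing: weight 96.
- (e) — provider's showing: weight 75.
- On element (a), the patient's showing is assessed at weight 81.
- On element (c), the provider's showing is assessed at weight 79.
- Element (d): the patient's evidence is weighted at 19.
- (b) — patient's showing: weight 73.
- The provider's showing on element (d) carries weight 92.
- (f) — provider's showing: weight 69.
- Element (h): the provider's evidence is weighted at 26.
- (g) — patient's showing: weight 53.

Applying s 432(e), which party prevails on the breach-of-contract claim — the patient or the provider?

Stage 1 (patient, a heightened civil standard, weight exceeds 72): (a) 81 > 72 — meets; (b) 73 > 72 — meets.
  Stage 1 is satisfied; the onus moves to the provider.
Stage 2 (provider, a heightened civil standard, weight exceeds 72): (c) 79 > 72 — meets; (d) net 92−19=73 > 72 — meets.
  All elements met. The provider retains the burden for Stage 3.
Stage 3 (provider, the preponderance of the evidence, weight is at least 53): (e) 75 ≥ 53 — meets; (f) 69 ≥ 53 — meets.
  Stage 3 carried; the burden shifts to the patient.
Stage 4 (patient, the preponderance of the evidence, weight is at least 53): (g) 53 ≥ 53 — meets; (h) net 96−26=70 ≥ 53 — meets.
  All elements met at the final stage.
Every stage carried; the patient prevails.

patient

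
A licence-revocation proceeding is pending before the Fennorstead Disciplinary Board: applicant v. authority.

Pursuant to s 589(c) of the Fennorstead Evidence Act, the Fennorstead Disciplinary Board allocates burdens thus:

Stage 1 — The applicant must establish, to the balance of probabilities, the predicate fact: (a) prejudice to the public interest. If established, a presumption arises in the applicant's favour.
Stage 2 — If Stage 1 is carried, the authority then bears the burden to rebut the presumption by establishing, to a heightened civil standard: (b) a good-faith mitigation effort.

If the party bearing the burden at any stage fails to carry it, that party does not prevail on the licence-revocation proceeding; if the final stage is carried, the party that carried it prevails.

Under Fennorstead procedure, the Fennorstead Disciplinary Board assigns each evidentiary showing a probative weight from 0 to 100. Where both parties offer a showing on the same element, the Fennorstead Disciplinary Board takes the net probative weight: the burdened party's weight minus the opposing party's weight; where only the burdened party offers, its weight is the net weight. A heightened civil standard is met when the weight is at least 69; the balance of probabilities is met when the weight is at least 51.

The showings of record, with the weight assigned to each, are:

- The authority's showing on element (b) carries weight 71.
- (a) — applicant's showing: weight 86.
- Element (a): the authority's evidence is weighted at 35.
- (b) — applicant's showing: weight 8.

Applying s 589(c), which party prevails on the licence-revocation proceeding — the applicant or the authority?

Stage 1 (applicant, the balance of probabilities, weight is at least 51): (a) net 86−35=51 ≥ 51 — meets.
  The applicant carries Stage 1; the authority now bears the burden.
Stage 2 (authority, a heightened civil standard, weight is at least 69): (b) net 71−8=63 < 69 — fails.
  Not every element is met, so the authority fails to carry Stage 2.
The analysis ends at Stage 2; the applicant prevails.

applicant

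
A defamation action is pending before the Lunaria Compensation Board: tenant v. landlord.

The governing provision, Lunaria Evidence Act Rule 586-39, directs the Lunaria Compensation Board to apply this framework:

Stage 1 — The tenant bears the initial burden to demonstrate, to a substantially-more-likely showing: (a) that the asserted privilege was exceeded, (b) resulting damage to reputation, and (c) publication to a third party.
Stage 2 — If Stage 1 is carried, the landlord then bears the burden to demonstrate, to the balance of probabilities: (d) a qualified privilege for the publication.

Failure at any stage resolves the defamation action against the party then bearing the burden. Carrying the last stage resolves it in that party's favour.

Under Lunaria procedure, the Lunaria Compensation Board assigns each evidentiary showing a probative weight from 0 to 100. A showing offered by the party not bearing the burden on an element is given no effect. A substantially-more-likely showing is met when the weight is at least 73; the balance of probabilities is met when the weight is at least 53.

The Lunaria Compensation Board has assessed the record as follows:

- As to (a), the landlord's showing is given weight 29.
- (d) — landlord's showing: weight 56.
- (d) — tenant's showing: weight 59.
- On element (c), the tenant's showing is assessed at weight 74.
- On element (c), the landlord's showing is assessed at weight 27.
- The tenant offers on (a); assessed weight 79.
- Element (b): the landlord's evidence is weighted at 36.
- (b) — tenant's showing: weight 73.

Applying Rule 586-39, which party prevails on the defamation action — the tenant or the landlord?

Stage 1 (tenant, a substantially-more-likely showing, weight is at least 73): (a) 79 (landlord's 29 disregarded) ≥ 73 — meets; (b) 73 (landlord's 36 disregarded) ≥ 73 — meets; (c) 74 (landlord's 27 disregarded) ≥ 73 — meets.
  All elements met. The burden passes to the landlord.
Stage 2 (landlord, the balance of probabilities, weight is at least 53): (d) 56 (tenant's 59 disregarded) ≥ 53 — meets.
  All elements met at the final stage.
Every stage carried; the landlord prevails.

landlord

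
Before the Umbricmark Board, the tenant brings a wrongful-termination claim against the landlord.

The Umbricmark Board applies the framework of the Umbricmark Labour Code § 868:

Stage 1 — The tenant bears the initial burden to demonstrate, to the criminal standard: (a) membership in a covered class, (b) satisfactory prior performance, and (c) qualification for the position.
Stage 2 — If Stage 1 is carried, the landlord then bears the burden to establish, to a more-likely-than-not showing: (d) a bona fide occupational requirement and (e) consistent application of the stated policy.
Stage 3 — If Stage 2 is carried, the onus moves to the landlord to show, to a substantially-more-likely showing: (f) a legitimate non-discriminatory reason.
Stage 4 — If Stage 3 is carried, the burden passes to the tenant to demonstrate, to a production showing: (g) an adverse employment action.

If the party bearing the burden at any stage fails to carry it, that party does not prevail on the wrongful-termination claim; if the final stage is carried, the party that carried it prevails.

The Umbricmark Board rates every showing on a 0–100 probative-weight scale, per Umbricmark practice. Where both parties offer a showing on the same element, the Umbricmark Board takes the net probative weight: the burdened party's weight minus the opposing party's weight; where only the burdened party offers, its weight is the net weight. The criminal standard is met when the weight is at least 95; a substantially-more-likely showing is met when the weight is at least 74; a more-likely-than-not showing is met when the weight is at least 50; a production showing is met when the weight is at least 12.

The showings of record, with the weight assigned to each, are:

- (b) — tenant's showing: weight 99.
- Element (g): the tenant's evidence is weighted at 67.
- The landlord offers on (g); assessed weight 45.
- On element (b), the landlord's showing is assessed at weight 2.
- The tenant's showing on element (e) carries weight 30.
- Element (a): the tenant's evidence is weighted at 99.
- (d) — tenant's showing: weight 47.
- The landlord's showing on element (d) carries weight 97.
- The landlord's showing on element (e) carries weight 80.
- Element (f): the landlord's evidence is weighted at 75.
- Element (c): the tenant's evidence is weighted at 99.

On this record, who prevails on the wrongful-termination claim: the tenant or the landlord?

tenant

Stage 1 — burden on tenant; standard: the criminal standard (weight is at least 95).
    (a): 99 ≥ 95 [met]
    (b): 99 − 2 = 97 ≥ 95 [met]
    (c): 99 ≥ 95 [met]
  Stage 1 is satisfied; the onus moves to the landlord.
Stage 2 — burden on landlord; standard: a more-likely-than-not showing (weight is at least 50).
    (d): 97 − 47 = 50 ≥ 50 [met]
    (e): 80 − 30 = 50 ≥ 50 [met]
  All elements met. The landlord retains the burden for Stage 3.
Stage 3 — burden on landlord; standard: a substantially-more-likely showing (weight is at least 74).
    (f): 75 ≥ 74 [met]
  The landlord carries Stage 3; the tenant now bears the burden.
Stage 4 — burden on tenant; standard: a production showing (weight is at least 12).
    (g): 67 − 45 = 22 ≥ 12 [met]
  All elements met at the final stage.
All stages carried — the tenant prevails.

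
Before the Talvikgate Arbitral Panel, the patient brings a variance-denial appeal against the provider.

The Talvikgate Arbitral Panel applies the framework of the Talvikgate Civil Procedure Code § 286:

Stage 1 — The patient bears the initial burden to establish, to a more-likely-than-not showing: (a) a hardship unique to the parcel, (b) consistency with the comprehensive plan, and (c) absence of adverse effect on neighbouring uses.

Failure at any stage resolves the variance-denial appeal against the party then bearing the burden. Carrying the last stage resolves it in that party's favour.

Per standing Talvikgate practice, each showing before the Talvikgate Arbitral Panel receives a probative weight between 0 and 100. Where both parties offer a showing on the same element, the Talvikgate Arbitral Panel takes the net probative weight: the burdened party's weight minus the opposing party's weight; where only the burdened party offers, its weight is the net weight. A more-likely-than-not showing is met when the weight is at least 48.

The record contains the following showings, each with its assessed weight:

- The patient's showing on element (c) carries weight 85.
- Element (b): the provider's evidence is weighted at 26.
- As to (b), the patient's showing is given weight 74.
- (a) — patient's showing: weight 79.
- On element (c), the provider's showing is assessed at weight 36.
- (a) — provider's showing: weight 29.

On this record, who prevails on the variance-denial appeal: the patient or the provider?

patient

Stage 1 — burden on patient; standard: a more-likely-than-not showing (weight is at least 48).
    (a): 79 − 29 = 50 ≥ 48 [met]
    (b): 74 − 26 = 48 ≥ 48 [met]
    (c): 85 − 36 = 49 ≥ 48 [met]
  The patient carries the last stage.
Every stage carried; the patient prevails.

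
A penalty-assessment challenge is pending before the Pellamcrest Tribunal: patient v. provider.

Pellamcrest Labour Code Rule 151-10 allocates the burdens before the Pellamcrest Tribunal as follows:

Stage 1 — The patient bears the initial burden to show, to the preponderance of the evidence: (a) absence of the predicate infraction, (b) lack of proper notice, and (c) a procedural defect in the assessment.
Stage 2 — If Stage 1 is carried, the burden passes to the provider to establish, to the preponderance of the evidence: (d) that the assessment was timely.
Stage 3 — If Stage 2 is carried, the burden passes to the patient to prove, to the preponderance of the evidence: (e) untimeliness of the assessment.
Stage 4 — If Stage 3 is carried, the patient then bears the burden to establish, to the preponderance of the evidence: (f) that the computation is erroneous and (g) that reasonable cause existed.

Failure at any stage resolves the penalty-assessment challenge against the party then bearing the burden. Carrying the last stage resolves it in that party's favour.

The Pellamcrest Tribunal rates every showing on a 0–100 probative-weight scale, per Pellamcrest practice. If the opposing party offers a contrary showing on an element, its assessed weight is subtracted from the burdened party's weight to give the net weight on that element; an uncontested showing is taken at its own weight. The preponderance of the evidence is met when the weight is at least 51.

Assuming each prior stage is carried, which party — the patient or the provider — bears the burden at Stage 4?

patient

Stage 4's rule assigns the burden to the patient (to the preponderance of the evidence).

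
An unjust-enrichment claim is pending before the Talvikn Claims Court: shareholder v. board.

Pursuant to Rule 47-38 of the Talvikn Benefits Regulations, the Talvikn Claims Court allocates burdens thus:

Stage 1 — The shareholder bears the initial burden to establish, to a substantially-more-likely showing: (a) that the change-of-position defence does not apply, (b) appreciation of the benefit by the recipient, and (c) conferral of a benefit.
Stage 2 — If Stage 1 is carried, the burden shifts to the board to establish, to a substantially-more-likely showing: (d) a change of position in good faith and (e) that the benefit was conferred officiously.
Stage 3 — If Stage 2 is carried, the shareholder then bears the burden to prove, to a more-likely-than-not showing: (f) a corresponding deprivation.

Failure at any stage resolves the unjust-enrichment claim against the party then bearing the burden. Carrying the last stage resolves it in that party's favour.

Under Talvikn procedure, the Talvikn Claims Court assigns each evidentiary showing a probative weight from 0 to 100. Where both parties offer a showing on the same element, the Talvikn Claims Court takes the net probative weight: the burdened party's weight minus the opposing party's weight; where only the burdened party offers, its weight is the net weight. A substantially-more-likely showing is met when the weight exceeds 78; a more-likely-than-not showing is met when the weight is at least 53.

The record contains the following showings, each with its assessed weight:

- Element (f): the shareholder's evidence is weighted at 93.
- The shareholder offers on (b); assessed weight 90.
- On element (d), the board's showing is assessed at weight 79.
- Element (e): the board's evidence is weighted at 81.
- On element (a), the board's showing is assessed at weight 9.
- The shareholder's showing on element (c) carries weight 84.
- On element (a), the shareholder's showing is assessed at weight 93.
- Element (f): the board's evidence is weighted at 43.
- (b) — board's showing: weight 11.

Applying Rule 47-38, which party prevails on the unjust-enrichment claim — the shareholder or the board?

board

Stage 1 — burden on shareholder; standard: a substantially-more-likely showing (weight exceeds 78).
    (a): 93 − 9 = 84 > 78 [met]
    (b): 90 − 11 = 79 > 78 [met]
    (c): 84 > 78 [met]
  The shareholder carries Stage 1; the board now bears the burden.
Stage 2 — burden on board; standard: a substantially-more-likely showing (weight exceeds 78).
    (d): 79 > 78 [met]
    (e): 81 > 78 [met]
  All elements met. The burden passes to the shareholder.
Stage 3 — burden on shareholder; standard: a more-likely-than-not showing (weight is at least 53).
    (f): 93 − 43 = 50 < 53 [not met]
  Not every element is met, so the shareholder fails to carry Stage 3.
So the board prevails.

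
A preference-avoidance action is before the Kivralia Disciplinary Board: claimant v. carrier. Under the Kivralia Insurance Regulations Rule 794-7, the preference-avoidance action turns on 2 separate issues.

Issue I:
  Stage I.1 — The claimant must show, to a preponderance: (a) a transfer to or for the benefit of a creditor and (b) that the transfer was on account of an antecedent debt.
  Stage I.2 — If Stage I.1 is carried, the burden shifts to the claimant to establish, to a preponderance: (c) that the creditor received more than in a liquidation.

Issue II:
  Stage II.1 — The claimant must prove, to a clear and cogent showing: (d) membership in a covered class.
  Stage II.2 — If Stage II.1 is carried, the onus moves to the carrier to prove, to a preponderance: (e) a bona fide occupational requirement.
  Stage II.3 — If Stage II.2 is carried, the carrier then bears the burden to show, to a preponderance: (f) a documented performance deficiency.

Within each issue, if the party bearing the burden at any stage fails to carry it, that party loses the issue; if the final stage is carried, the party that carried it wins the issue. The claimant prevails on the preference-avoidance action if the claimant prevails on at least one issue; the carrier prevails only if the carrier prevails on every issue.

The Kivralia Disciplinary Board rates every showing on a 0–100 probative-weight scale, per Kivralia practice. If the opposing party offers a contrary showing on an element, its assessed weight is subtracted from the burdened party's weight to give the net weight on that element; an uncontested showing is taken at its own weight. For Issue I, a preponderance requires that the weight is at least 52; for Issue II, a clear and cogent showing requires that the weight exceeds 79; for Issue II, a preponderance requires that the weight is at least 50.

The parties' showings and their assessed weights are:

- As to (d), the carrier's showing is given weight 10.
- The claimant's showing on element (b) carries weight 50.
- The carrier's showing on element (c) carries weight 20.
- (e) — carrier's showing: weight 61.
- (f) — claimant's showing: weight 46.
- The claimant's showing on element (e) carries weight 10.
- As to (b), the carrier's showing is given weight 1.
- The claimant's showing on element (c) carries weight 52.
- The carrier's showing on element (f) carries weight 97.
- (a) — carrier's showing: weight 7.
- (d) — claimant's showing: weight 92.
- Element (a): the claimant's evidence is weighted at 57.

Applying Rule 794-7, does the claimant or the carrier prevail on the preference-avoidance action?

carrier

— Issue I —
At Stage I.1 the claimant must meet a preponderance (weight is at least 52): on (a) the weight is 57 less the opposing 7 gives net 50, < 52, so (a) does not meet the standard; on (b) the weight is 50 less the opposing 1 gives net 49, which does not reach 52, so (b) does not meet the standard.
  Stage I.1 not carried; the claimant fails its burden.
The analysis ends at Stage I.1; the carrier prevails on this issue.
— Issue II —
Stage II.1 (claimant, a clear and cogent showing, weight exceeds 79): (d) net 92−10=82 > 79 — meets.
  Stage II.1 is satisfied; the onus moves to the carrier.
Stage II.2 (carrier, a preponderance, weight is at least 50): (e) net 61−10=51 ≥ 50 — meets.
  Stage II.2 is satisfied; the carrier continues to bear the burden.
Stage II.3 (carrier, a preponderance, weight is at least 50): (f) net 97−46=51 ≥ 50 — meets.
  Stage II.3 carried; the final stage is satisfied.
All stages carried — the carrier prevails on this issue.
Per-issue: Issue I → carrier; Issue II → carrier. The claimant must prevail on at least one issue; overall, the carrier prevails.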